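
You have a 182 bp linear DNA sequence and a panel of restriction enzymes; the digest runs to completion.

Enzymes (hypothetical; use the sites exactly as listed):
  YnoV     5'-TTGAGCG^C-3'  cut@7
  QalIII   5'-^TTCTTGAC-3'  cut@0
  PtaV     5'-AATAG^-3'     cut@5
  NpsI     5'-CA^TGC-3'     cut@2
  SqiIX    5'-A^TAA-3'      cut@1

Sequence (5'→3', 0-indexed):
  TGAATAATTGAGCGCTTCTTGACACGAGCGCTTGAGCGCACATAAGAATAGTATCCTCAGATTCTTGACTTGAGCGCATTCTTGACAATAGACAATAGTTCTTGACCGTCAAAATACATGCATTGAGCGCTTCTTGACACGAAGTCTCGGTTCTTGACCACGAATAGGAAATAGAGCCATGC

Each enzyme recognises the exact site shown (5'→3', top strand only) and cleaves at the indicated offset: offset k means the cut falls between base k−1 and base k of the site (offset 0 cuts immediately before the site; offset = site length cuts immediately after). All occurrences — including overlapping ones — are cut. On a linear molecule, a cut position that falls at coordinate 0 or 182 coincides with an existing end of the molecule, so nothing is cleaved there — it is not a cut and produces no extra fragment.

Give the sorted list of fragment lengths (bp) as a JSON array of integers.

Per-enzyme occurrences:
  YnoV TTGAGCGC/7: at [7, 31, 69, 122] ⇒ [14, 38, 76, 129]
  QalIII TTCTTGAC/0: at [15, 61, 78, 98, 130, 150] ⇒ [15, 61, 78, 98, 130, 150]
  PtaV AATAG/5: at [46, 86, 93, 162, 169] ⇒ [51, 91, 98, 167, 174]
  NpsI CATGC/2: at [116, 177] ⇒ [118, 179]
  SqiIX ATAA/1: at [3, 41] ⇒ [4, 42]

All cut coordinates (distinct, sorted): [4, 14, 15, 38, 42, 51, 61, 76, 78, 91, 98, 118, 129, 130, 150, 167, 174, 179]

Fragments:
  [0,4): 4 bp
  [4,14): 10 bp
  [14,15): 1 bp
  [15,38): 23 bp
  [38,42): 4 bp
  [42,51): 9 bp
  [51,61): 10 bp
  [61,76): 15 bp
  [76,78): 2 bp
  [78,91): 13 bp
  [91,98): 7 bp
  [98,118): 20 bp
  [118,129): 11 bp
  [129,130): 1 bp
  [130,150): 20 bp
  [150,167): 17 bp
  [167,174): 7 bp
  [174,179): 5 bp
  [179,182): 3 bp

[1,1,2,3,4,4,5,7,7,9,10,10,11,13,15,17,20,20,23]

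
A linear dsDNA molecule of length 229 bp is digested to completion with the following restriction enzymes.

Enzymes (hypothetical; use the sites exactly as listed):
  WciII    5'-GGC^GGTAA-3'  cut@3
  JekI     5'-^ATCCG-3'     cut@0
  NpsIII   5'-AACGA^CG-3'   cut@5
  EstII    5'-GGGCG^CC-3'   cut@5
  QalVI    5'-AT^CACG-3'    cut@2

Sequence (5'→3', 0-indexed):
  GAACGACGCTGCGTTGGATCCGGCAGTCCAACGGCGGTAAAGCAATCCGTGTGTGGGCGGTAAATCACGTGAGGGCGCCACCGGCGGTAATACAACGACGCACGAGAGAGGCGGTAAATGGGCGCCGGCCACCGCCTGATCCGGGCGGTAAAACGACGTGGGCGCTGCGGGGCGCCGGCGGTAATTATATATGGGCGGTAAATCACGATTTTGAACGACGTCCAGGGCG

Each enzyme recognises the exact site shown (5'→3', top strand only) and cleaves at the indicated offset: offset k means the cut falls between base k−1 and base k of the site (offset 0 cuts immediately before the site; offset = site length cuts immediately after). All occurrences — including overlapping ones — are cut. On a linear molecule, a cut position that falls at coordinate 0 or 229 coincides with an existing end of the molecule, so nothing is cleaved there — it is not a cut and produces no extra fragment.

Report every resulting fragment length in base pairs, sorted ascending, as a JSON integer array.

[5,6,7,7,8,8,9,10,11,11,12,12,13,14,14,14,15,17,18,18]

Per-enzyme occurrences:
  WciII GGCGGTAA/3: at [32, 55, 82, 109, 143, 176, 193] ⇒ [35, 58, 85, 112, 146, 179, 196]
  JekI ATCCG/0: at [17, 44, 138] ⇒ [17, 44, 138]
  NpsIII AACGACG/5: at [1, 93, 151, 213] ⇒ [6, 98, 156, 218]
  EstII GGGCGCC/5: at [72, 119, 169] ⇒ [77, 124, 174]
  QalVI ATCACG/2: at [63, 201] ⇒ [65, 203]

All cut coordinates (distinct, sorted): [6, 17, 35, 44, 58, 65, 77, 85, 98, 112, 124, 138, 146, 156, 174, 179, 196, 203, 218]

Fragment lengths:
  [0,6): 6 bp
  [6,17): 11 bp
  [17,35): 18 bp
  [35,44): 9 bp
  [44,58): 14 bp
  [58,65): 7 bp
  [65,77): 12 bp
  [77,85): 8 bp
  [85,98): 13 bp
  [98,112): 14 bp
  [112,124): 12 bp
  [124,138): 14 bp
  [138,146): 8 bp
  [146,156): 10 bp
  [156,174): 18 bp
  [174,179): 5 bp
  [179,196): 17 bp
  [196,203): 7 bp
  [203,218): 15 bp
  [218,229): 11 bp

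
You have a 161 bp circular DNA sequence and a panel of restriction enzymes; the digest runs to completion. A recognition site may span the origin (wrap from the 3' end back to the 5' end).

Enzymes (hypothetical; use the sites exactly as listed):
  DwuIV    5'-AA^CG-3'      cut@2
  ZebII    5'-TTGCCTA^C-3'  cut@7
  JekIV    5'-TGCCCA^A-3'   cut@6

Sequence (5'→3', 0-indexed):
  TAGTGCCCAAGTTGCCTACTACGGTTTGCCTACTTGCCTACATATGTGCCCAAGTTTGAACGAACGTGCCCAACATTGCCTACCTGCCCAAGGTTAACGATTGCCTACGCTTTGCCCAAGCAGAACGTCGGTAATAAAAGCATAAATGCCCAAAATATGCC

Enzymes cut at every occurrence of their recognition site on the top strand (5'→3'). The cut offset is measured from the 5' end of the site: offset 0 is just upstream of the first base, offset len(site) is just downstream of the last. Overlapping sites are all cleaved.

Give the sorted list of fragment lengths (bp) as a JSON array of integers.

[4,7,7,8,8,8,8,9,10,10,11,12,14,18,27]

Per-enzyme occurrences:
  DwuIV AACG/2: at [58, 62, 95, 123] ⇒ [60, 64, 97, 125]
  ZebII TTGCCTAC/7: at [11, 25, 33, 75, 100] ⇒ [18, 32, 40, 82, 107]
  JekIV TGCCCAA/6: at [3, 46, 66, 84, 112, 146] ⇒ [9, 52, 72, 90, 118, 152]

All cut coordinates (distinct, sorted): [9, 18, 32, 40, 52, 60, 64, 72, 82, 90, 97, 107, 118, 125, 152]

Fragment lengths:
  9→18: 9 bp
  18→32: 14 bp
  32→40: 8 bp
  40→52: 12 bp
  52→60: 8 bp
  60→64: 4 bp
  64→72: 8 bp
  72→82: 10 bp
  82→90: 8 bp
  90→97: 7 bp
  97→107: 10 bp
  107→118: 11 bp
  118→125: 7 bp
  125→152: 27 bp
  152→9 (wrap): 161-152+9 = 18 bp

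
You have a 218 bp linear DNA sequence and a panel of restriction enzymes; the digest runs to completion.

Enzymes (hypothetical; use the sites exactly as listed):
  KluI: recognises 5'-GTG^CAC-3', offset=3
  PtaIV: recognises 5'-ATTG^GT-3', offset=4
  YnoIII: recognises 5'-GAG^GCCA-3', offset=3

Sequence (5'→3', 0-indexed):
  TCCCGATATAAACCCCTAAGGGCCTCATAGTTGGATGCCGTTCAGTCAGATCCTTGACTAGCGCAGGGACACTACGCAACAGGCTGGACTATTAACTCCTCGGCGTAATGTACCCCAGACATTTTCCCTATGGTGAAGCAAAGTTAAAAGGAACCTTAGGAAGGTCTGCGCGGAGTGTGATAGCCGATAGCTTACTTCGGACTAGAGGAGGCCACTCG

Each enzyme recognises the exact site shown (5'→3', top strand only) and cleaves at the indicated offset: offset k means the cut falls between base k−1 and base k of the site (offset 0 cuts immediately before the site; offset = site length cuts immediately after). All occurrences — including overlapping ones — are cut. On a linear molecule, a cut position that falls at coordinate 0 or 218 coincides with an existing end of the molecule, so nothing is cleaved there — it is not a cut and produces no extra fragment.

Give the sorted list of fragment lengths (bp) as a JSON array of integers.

Site scan:
  KluI (GTGCAC, off=3): no sites
  PtaIV (ATTGGT, off=4): no sites
  YnoIII (GAGGCCA, off=3): starts [207] → cuts [210]

Pooled cuts: [210]

Fragments:
  [0,210): 210 bp
  [210,218): 8 bp

[8,210]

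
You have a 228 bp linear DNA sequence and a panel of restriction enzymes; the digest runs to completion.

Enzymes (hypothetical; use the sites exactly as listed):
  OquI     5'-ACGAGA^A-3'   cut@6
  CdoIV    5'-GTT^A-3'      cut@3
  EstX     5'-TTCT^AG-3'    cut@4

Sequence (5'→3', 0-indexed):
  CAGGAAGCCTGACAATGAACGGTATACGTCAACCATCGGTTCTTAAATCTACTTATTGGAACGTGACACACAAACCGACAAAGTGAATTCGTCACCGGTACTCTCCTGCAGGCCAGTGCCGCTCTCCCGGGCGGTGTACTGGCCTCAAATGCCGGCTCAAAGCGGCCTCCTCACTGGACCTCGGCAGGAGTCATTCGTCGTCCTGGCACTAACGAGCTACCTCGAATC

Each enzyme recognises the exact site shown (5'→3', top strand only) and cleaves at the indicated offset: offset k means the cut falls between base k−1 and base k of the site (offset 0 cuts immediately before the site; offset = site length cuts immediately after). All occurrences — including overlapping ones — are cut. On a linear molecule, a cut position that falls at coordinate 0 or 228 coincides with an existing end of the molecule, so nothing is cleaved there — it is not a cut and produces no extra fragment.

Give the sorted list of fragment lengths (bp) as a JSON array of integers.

Site scan:
  OquI (ACGAGAA, off=6): no sites
  CdoIV (GTTA, off=3): no sites
  EstX (TTCTAG, off=4): no sites

Pooled cuts: ∅

Fragment lengths:
  no cuts → one linear fragment of 228 bp

[228]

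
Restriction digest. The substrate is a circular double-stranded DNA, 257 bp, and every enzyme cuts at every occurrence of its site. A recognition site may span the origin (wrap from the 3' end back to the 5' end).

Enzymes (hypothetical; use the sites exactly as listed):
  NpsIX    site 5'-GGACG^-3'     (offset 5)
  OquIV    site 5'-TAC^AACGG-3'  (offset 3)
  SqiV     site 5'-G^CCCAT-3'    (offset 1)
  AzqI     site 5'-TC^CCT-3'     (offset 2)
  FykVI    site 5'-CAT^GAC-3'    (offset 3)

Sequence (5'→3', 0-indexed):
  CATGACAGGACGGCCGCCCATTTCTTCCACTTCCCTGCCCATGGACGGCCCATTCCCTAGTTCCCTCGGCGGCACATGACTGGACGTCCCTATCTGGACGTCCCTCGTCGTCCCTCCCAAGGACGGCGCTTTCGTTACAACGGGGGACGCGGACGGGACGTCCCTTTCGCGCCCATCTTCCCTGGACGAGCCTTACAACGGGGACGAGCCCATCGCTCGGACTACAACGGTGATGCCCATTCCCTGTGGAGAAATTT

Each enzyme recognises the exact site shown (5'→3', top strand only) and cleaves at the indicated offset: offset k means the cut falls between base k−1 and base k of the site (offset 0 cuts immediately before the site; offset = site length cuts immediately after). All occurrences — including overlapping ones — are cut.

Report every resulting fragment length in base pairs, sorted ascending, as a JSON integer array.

Per-enzyme occurrences:
  NpsIX GGACG/5: at [7, 42, 81, 95, 120, 144, 150, 155, 183, 201] ⇒ [12, 47, 86, 100, 125, 149, 155, 160, 188, 206]
  OquIV TACAACGG/3: at [135, 193, 222] ⇒ [138, 196, 225]
  SqiV GCCCAT/1: at [15, 36, 47, 170, 207, 234] ⇒ [16, 37, 48, 171, 208, 235]
  AzqI TCCCT/2: at [31, 53, 61, 86, 100, 110, 160, 178, 240] ⇒ [33, 55, 63, 88, 102, 112, 162, 180, 242]
  FykVI CATGAC/3: at [0, 74] ⇒ [3, 77]

All cut coordinates (distinct, sorted): [3, 12, 16, 33, 37, 47, 48, 55, 63, 77, 86, 88, 100, 102, 112, 125, 138, 149, 155, 160, 162, 171, 180, 188, 196, 206, 208, 225, 235, 242]

Fragment lengths:
  3→12: 9 bp
  12→16: 4 bp
  16→33: 17 bp
  33→37: 4 bp
  37→47: 10 bp
  47→48: 1 bp
  48→55: 7 bp
  55→63: 8 bp
  63→77: 14 bp
  77→86: 9 bp
  86→88: 2 bp
  88→100: 12 bp
  100→102: 2 bp
  102→112: 10 bp
  112→125: 13 bp
  125→138: 13 bp
  138→149: 11 bp
  149→155: 6 bp
  155→160: 5 bp
  160→162: 2 bp
  162→171: 9 bp
  171→180: 9 bp
  180→188: 8 bp
  188→196: 8 bp
  196→206: 10 bp
  206→208: 2 bp
  208→225: 17 bp
  225→235: 10 bp
  235→242: 7 bp
  242→3 (wrap): 257-242+3 = 18 bp

[1,2,2,2,2,4,4,5,6,7,7,8,8,8,9,9,9,9,10,10,10,10,11,12,13,13,14,17,17,18]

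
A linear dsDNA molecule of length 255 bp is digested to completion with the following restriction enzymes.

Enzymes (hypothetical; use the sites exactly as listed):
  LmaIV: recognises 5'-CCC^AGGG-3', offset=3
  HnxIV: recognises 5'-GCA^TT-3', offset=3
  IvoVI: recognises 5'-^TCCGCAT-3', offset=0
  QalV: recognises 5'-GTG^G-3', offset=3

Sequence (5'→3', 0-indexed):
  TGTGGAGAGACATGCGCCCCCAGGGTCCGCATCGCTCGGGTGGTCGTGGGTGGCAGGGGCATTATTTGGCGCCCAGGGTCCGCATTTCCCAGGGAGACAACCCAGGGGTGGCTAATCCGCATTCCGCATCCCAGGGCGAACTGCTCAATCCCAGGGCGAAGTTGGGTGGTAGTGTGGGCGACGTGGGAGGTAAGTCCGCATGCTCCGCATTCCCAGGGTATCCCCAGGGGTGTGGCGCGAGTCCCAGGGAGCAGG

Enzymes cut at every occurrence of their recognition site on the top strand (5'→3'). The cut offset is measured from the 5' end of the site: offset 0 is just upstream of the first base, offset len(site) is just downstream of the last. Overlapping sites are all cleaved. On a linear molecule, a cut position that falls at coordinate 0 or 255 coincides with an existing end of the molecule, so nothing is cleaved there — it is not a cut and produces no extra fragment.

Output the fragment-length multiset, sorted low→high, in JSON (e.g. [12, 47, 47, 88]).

[1,4,4,4,4,5,5,6,6,6,6,6,7,8,9,9,9,9,9,10,10,11,11,13,13,16,17,17,20]

Scan for sites:
  LmaIV CCCAGGG/3: at [18, 71, 87, 100, 129, 149, 211, 222, 242] ⇒ [21, 74, 90, 103, 132, 152, 214, 225, 245]
  HnxIV GCATT/3: at [58, 81, 118, 206] ⇒ [61, 84, 121, 209]
  IvoVI TCCGCAT/0: at [25, 78, 115, 122, 194, 203] ⇒ [25, 78, 115, 122, 194, 203]
  QalV GTGG/3: at [1, 39, 45, 49, 107, 165, 173, 182, 231] ⇒ [4, 42, 48, 52, 110, 168, 176, 185, 234]

Pooled cuts: [4, 21, 25, 42, 48, 52, 61, 74, 78, 84, 90, 103, 110, 115, 121, 122, 132, 152, 168, 176, 185, 194, 203, 209, 214, 225, 234, 245]

Fragments:
  [0,4): 4 bp
  [4,21): 17 bp
  [21,25): 4 bp
  [25,42): 17 bp
  [42,48): 6 bp
  [48,52): 4 bp
  [52,61): 9 bp
  [61,74): 13 bp
  [74,78): 4 bp
  [78,84): 6 bp
  [84,90): 6 bp
  [90,103): 13 bp
  [103,110): 7 bp
  [110,115): 5 bp
  [115,121): 6 bp
  [121,122): 1 bp
  [122,132): 10 bp
  [132,152): 20 bp
  [152,168): 16 bp
  [168,176): 8 bp
  [176,185): 9 bp
  [185,194): 9 bp
  [194,203): 9 bp
  [203,209): 6 bp
  [209,214): 5 bp
  [214,225): 11 bp
  [225,234): 9 bp
  [234,245): 11 bp
  [245,255): 10 bp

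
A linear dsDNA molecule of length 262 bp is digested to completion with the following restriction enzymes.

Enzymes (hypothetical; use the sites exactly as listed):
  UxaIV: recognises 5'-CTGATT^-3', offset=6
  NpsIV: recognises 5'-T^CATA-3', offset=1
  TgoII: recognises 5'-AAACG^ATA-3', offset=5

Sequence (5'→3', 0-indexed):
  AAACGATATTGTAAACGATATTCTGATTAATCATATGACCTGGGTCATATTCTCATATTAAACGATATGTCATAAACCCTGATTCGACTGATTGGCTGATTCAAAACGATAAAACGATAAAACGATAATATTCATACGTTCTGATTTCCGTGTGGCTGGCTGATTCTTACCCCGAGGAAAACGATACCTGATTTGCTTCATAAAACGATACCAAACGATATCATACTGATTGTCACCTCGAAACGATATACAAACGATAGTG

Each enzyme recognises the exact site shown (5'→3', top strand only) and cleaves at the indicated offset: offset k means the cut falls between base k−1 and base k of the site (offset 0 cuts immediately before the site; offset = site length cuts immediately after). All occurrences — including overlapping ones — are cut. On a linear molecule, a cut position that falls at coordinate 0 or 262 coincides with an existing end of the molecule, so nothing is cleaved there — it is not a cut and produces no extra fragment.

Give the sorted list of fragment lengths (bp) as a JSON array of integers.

[3,4,5,5,6,6,7,8,8,8,8,8,9,9,10,10,10,11,11,11,12,14,14,14,14,18,19]

Site scan:
  UxaIV CTGATT/6: at [22, 78, 87, 95, 140, 159, 187, 225] ⇒ [28, 84, 93, 101, 146, 165, 193, 231]
  NpsIV TCATA/1: at [30, 44, 52, 69, 131, 197, 220] ⇒ [31, 45, 53, 70, 132, 198, 221]
  TgoII AAACGATA/5: at [0, 12, 59, 103, 111, 119, 178, 202, 212, 240, 251] ⇒ [5, 17, 64, 108, 116, 124, 183, 207, 217, 245, 256]

Pooled cuts: [5, 17, 28, 31, 45, 53, 64, 70, 84, 93, 101, 108, 116, 124, 132, 146, 165, 183, 193, 198, 207, 217, 221, 231, 245, 256]

Fragment lengths:
  [0,5): 5 bp
  [5,17): 12 bp
  [17,28): 11 bp
  [28,31): 3 bp
  [31,45): 14 bp
  [45,53): 8 bp
  [53,64): 11 bp
  [64,70): 6 bp
  [70,84): 14 bp
  [84,93): 9 bp
  [93,101): 8 bp
  [101,108): 7 bp
  [108,116): 8 bp
  [116,124): 8 bp
  [124,132): 8 bp
  [132,146): 14 bp
  [146,165): 19 bp
  [165,183): 18 bp
  [183,193): 10 bp
  [193,198): 5 bp
  [198,207): 9 bp
  [207,217): 10 bp
  [217,221): 4 bp
  [221,231): 10 bp
  [231,245): 14 bp
  [245,256): 11 bp
  [256,262): 6 bp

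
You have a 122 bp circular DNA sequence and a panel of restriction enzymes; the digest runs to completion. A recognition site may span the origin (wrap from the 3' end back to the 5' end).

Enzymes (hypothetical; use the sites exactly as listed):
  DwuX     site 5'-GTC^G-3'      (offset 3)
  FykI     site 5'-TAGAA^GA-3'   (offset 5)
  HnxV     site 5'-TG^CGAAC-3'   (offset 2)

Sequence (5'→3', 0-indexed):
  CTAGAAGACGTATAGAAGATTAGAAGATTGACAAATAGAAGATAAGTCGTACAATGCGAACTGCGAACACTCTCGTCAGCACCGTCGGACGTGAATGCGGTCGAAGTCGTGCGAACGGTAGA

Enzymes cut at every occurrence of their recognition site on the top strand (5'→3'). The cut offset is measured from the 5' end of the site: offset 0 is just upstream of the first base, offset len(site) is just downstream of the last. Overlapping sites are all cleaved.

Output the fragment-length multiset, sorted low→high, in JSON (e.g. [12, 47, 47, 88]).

[3,6,7,8,8,8,11,15,16,17,23]

Per-enzyme occurrences:
  DwuX (GTCG, off=3): starts [45, 83, 99, 105] → cuts [48, 86, 102, 108]
  FykI (TAGAAGA, off=5): starts [1, 12, 20, 35] → cuts [6, 17, 25, 40]
  HnxV (TGCGAAC, off=2): starts [54, 61, 109] → cuts [56, 63, 111]

Pooled cuts: [6, 17, 25, 40, 48, 56, 63, 86, 102, 108, 111]

Fragments:
  6→17: 11 bp
  17→25: 8 bp
  25→40: 15 bp
  40→48: 8 bp
  48→56: 8 bp
  56→63: 7 bp
  63→86: 23 bp
  86→102: 16 bp
  102→108: 6 bp
  108→111: 3 bp
  111→6 (wrap): 122-111+6 = 17 bp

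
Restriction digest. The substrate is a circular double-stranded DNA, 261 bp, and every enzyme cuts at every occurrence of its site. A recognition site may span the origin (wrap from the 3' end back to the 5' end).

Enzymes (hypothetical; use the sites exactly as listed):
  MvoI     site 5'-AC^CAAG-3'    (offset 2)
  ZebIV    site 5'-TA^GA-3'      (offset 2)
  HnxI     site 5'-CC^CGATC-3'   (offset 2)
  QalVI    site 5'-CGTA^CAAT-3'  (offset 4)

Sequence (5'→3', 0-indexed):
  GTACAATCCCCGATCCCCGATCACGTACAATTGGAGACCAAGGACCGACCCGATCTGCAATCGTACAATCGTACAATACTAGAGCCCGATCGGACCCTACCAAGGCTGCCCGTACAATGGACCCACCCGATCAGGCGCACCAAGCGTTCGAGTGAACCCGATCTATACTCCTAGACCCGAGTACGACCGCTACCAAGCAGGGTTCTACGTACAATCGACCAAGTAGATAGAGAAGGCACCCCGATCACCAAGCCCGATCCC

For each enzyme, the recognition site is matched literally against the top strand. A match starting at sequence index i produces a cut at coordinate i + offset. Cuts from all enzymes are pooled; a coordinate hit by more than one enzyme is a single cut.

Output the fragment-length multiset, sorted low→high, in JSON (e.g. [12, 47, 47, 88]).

Site scan:
  MvoI ACCAAG/2: at [36, 98, 138, 191, 217, 246] ⇒ [38, 100, 140, 193, 219, 248]
  ZebIV TAGA/2: at [79, 171, 223, 227] ⇒ [81, 173, 225, 229]
  HnxI CCCGATC/2: at [8, 15, 48, 84, 125, 156, 239, 252] ⇒ [10, 17, 50, 86, 127, 158, 241, 254]
  QalVI CGTACAAT/4: at [23, 61, 69, 110, 207, 260] ⇒ [3, 27, 65, 73, 114, 211]

All cut coordinates (distinct, sorted): [3, 10, 17, 27, 38, 50, 65, 73, 81, 86, 100, 114, 127, 140, 158, 173, 193, 211, 219, 225, 229, 241, 248, 254]

Fragments:
  3→10: 7 bp
  10→17: 7 bp
  17→27: 10 bp
  27→38: 11 bp
  38→50: 12 bp
  50→65: 15 bp
  65→73: 8 bp
  73→81: 8 bp
  81→86: 5 bp
  86→100: 14 bp
  100→114: 14 bp
  114→127: 13 bp
  127→140: 13 bp
  140→158: 18 bp
  158→173: 15 bp
  173→193: 20 bp
  193→211: 18 bp
  211→219: 8 bp
  219→225: 6 bp
  225→229: 4 bp
  229→241: 12 bp
  241→248: 7 bp
  248→254: 6 bp
  254→3 (wrap): 261-254+3 = 10 bp

[4,5,6,6,7,7,7,8,8,8,10,10,11,12,12,13,13,14,14,15,15,18,18,20]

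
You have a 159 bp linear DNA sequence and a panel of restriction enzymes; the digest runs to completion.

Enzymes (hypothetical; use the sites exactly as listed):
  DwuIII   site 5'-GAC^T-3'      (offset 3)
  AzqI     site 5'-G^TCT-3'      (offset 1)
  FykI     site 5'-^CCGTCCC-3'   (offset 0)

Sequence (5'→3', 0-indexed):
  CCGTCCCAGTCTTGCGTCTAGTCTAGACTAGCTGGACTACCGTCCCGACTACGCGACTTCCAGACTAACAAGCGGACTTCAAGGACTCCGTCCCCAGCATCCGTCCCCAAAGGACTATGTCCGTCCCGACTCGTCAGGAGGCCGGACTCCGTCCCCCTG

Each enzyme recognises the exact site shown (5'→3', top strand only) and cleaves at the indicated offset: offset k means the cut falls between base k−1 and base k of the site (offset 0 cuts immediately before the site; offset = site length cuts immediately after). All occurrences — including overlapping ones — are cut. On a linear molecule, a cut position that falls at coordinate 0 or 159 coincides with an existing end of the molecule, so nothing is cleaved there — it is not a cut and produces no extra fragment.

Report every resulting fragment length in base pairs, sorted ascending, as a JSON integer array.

Scan for sites:
  DwuIII (GACT, off=3): starts [25, 34, 46, 54, 62, 74, 83, 112, 127, 144] → cuts [28, 37, 49, 57, 65, 77, 86, 115, 130, 147]
  AzqI (GTCT, off=1): starts [8, 15, 20] → cuts [9, 16, 21]
  FykI (CCGTCCC, off=0): starts [0, 39, 87, 100, 120, 148] → cuts [39, 87, 100, 120, 148] (position 0 is a terminus of the linear molecule — no cut)

Pooled cuts: [9, 16, 21, 28, 37, 39, 49, 57, 65, 77, 86, 87, 100, 115, 120, 130, 147, 148]

Fragment lengths:
  [0,9): 9 bp
  [9,16): 7 bp
  [16,21): 5 bp
  [21,28): 7 bp
  [28,37): 9 bp
  [37,39): 2 bp
  [39,49): 10 bp
  [49,57): 8 bp
  [57,65): 8 bp
  [65,77): 12 bp
  [77,86): 9 bp
  [86,87): 1 bp
  [87,100): 13 bp
  [100,115): 15 bp
  [115,120): 5 bp
  [120,130): 10 bp
  [130,147): 17 bp
  [147,148): 1 bp
  [148,159): 11 bp

[1,1,2,5,5,7,7,8,8,9,9,9,10,10,11,12,13,15,17]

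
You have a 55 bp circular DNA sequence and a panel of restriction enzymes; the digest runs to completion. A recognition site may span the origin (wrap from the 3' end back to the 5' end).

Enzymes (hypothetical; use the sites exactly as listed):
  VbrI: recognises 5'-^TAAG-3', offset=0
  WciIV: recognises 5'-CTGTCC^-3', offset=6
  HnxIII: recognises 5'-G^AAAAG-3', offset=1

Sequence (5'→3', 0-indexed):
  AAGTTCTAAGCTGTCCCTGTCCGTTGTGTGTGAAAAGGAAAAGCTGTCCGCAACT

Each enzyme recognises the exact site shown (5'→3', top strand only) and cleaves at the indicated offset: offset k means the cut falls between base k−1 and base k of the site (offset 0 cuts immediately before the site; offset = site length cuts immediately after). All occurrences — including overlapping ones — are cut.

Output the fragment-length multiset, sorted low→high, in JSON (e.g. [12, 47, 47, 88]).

[5,6,6,7,10,10,11]

Per-enzyme occurrences:
  VbrI (TAAG, off=0): starts [6, 54] → cuts [6, 54]
  WciIV (CTGTCC, off=6): starts [10, 16, 43] → cuts [16, 22, 49]
  HnxIII (GAAAAG, off=1): starts [31, 37] → cuts [32, 38]

Pooled cuts: [6, 16, 22, 32, 38, 49, 54]

Fragment lengths:
  6→16: 10 bp
  16→22: 6 bp
  22→32: 10 bp
  32→38: 6 bp
  38→49: 11 bp
  49→54: 5 bp
  54→6 (wrap): 55-54+6 = 7 bp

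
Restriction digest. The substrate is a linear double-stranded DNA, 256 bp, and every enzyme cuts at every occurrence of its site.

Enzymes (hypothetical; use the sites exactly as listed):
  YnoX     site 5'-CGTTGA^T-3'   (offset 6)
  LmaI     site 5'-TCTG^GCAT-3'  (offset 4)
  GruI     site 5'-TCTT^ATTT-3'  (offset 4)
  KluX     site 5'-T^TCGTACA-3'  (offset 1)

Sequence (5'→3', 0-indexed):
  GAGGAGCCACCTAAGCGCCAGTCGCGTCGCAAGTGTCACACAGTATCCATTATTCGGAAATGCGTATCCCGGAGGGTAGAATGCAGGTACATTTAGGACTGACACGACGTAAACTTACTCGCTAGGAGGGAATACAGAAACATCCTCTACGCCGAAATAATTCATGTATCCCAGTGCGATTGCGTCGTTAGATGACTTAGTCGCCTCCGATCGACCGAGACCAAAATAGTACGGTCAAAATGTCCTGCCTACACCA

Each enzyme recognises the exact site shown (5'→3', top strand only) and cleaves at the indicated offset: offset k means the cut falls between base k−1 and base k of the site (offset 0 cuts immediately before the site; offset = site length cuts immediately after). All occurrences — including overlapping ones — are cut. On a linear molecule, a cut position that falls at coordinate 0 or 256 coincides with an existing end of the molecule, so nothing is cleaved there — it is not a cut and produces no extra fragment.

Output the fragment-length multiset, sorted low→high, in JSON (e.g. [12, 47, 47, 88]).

Per-enzyme occurrences:
  YnoX (CGTTGAT, off=6): no sites
  LmaI (TCTGGCAT, off=4): no sites
  GruI (TCTTATTT, off=4): no sites
  KluX (TTCGTACA, off=1): no sites

All cut coordinates (distinct, sorted): ∅

Fragments:
  no cuts → one linear fragment of 256 bp

[256]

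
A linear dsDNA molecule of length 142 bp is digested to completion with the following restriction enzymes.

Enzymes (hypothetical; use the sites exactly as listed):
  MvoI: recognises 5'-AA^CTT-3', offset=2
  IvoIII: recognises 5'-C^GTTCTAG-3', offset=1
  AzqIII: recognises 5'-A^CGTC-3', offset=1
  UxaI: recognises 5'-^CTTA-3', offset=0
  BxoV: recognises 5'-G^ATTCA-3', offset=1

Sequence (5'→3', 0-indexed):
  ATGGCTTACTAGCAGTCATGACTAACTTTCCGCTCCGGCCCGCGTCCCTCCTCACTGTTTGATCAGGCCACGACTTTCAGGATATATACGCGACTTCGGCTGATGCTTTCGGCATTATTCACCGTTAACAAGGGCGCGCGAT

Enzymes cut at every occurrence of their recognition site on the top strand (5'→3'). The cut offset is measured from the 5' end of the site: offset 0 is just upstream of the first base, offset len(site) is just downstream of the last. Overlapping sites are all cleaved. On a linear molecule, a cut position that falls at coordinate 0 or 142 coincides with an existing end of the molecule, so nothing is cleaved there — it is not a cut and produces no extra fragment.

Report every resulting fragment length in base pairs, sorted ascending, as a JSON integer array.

[4,21,117]

Site scan:
  MvoI (AACTT, off=2): starts [23] → cuts [25]
  IvoIII (CGTTCTAG, off=1): no sites
  AzqIII (ACGTC, off=1): no sites
  UxaI (CTTA, off=0): starts [4] → cuts [4]
  BxoV (GATTCA, off=1): no sites

All cut coordinates (distinct, sorted): [4, 25]

Fragments:
  [0,4): 4 bp
  [4,25): 21 bp
  [25,142): 117 bp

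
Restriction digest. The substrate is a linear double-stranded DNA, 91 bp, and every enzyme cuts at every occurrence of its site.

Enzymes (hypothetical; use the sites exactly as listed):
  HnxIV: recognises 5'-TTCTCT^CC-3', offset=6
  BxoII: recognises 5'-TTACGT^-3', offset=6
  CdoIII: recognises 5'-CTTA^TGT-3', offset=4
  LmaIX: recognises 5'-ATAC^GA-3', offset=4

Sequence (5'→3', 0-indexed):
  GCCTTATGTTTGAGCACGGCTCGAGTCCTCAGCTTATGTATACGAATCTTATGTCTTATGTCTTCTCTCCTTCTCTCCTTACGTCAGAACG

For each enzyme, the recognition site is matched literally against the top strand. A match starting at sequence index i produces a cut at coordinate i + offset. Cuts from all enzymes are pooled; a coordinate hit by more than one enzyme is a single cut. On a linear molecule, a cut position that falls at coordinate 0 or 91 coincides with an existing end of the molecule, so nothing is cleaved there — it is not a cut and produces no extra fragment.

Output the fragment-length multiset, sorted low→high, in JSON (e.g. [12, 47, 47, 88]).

Site scan:
  HnxIV TTCTCTCC/6: at [62, 70] ⇒ [68, 76]
  BxoII TTACGT/6: at [78] ⇒ [84]
  CdoIII CTTATGT/4: at [2, 32, 47, 54] ⇒ [6, 36, 51, 58]
  LmaIX ATACGA/4: at [39] ⇒ [43]

All cut coordinates (distinct, sorted): [6, 36, 43, 51, 58, 68, 76, 84]

Fragment lengths:
  [0,6): 6 bp
  [6,36): 30 bp
  [36,43): 7 bp
  [43,51): 8 bp
  [51,58): 7 bp
  [58,68): 10 bp
  [68,76): 8 bp
  [76,84): 8 bp
  [84,91): 7 bp

[6,7,7,7,8,8,8,10,30]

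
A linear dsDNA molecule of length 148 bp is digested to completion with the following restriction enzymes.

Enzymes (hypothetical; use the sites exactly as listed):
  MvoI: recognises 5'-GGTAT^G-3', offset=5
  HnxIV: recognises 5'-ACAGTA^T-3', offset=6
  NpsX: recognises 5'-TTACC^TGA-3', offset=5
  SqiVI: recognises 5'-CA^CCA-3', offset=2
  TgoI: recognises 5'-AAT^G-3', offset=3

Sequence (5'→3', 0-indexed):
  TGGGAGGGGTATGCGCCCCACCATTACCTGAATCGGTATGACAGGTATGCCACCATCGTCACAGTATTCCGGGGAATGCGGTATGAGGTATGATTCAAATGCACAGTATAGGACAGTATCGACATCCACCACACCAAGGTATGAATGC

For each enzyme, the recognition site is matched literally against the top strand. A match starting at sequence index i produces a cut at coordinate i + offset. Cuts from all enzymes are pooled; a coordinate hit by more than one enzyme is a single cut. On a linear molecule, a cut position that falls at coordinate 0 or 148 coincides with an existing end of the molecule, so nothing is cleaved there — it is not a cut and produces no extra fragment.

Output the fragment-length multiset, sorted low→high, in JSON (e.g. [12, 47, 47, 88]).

Scan for sites:
  MvoI GGTATG/5: at [7, 34, 43, 79, 86, 137] ⇒ [12, 39, 48, 84, 91, 142]
  HnxIV ACAGTAT/6: at [60, 102, 112] ⇒ [66, 108, 118]
  NpsX TTACCTGA/5: at [23] ⇒ [28]
  SqiVI CACCA/2: at [18, 50, 126, 131] ⇒ [20, 52, 128, 133]
  TgoI AATG/3: at [74, 97, 143] ⇒ [77, 100, 146]

All cut coordinates (distinct, sorted): [12, 20, 28, 39, 48, 52, 66, 77, 84, 91, 100, 108, 118, 128, 133, 142, 146]

Fragment lengths:
  [0,12): 12 bp
  [12,20): 8 bp
  [20,28): 8 bp
  [28,39): 11 bp
  [39,48): 9 bp
  [48,52): 4 bp
  [52,66): 14 bp
  [66,77): 11 bp
  [77,84): 7 bp
  [84,91): 7 bp
  [91,100): 9 bp
  [100,108): 8 bp
  [108,118): 10 bp
  [118,128): 10 bp
  [128,133): 5 bp
  [133,142): 9 bp
  [142,146): 4 bp
  [146,148): 2 bp

[2,4,4,5,7,7,8,8,8,9,9,9,10,10,11,11,12,14]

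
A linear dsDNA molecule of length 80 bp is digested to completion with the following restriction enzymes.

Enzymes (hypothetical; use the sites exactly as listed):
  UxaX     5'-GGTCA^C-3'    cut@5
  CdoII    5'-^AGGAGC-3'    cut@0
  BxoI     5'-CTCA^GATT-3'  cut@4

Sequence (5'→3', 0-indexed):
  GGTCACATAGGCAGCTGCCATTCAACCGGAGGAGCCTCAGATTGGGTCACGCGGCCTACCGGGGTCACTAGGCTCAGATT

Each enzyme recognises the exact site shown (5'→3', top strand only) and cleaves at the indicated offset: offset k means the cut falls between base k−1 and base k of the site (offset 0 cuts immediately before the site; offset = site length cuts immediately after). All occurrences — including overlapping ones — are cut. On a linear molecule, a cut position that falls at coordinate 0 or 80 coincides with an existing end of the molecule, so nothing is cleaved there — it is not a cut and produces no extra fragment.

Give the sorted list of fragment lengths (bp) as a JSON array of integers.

[4,5,9,10,10,18,24]

Per-enzyme occurrences:
  UxaX GGTCAC/5: at [0, 44, 62] ⇒ [5, 49, 67]
  CdoII AGGAGC/0: at [29] ⇒ [29]
  BxoI CTCAGATT/4: at [35, 72] ⇒ [39, 76]

Pooled cuts: [5, 29, 39, 49, 67, 76]

Fragment lengths:
  [0,5): 5 bp
  [5,29): 24 bp
  [29,39): 10 bp
  [39,49): 10 bp
  [49,67): 18 bp
  [67,76): 9 bp
  [76,80): 4 bp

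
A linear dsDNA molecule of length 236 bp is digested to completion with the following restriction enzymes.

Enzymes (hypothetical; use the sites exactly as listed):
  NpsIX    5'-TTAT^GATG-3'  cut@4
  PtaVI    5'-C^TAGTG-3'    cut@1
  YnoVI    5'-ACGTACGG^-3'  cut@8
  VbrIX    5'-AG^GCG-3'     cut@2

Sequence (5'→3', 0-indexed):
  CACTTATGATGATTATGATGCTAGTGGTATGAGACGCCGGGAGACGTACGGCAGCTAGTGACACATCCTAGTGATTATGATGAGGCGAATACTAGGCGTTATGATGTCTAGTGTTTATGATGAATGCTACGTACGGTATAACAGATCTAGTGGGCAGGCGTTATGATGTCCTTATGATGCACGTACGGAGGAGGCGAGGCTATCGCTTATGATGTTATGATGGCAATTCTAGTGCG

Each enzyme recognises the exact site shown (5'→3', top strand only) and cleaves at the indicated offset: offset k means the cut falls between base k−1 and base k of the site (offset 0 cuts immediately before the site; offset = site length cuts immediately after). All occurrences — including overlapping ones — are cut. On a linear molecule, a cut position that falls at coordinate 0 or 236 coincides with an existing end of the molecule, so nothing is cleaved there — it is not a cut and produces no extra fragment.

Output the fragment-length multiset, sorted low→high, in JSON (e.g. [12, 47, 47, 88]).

[4,5,5,6,6,7,7,7,7,8,9,10,10,10,11,11,11,11,13,13,17,18,30]

Scan for sites:
  NpsIX (TTATGATG, off=4): starts [3, 12, 74, 98, 114, 160, 171, 206, 214] → cuts [7, 16, 78, 102, 118, 164, 175, 210, 218]
  PtaVI (CTAGTG, off=1): starts [20, 54, 67, 107, 146, 228] → cuts [21, 55, 68, 108, 147, 229]
  YnoVI (ACGTACGG, off=8): starts [43, 128, 180] → cuts [51, 136, 188]
  VbrIX (AGGCG, off=2): starts [82, 93, 155, 191] → cuts [84, 95, 157, 193]

Pooled cuts: [7, 16, 21, 51, 55, 68, 78, 84, 95, 102, 108, 118, 136, 147, 157, 164, 175, 188, 193, 210, 218, 229]

Fragment lengths:
  [0,7): 7 bp
  [7,16): 9 bp
  [16,21): 5 bp
  [21,51): 30 bp
  [51,55): 4 bp
  [55,68): 13 bp
  [68,78): 10 bp
  [78,84): 6 bp
  [84,95): 11 bp
  [95,102): 7 bp
  [102,108): 6 bp
  [108,118): 10 bp
  [118,136): 18 bp
  [136,147): 11 bp
  [147,157): 10 bp
  [157,164): 7 bp
  [164,175): 11 bp
  [175,188): 13 bp
  [188,193): 5 bp
  [193,210): 17 bp
  [210,218): 8 bp
  [218,229): 11 bp
  [229,236): 7 bp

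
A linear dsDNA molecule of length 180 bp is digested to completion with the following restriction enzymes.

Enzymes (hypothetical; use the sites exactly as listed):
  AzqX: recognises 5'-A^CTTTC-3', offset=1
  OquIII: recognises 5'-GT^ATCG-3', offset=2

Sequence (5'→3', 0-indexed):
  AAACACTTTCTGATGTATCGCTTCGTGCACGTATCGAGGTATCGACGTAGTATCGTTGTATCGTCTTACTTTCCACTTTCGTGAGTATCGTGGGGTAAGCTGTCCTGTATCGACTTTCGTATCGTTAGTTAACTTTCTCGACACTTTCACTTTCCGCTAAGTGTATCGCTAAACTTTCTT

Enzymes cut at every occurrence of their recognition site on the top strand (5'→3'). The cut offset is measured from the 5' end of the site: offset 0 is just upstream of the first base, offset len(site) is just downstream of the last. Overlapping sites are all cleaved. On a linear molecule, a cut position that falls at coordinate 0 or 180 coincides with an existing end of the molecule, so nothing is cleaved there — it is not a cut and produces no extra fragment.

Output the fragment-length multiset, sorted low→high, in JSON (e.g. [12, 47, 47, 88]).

[5,5,6,7,7,7,8,8,9,9,11,11,11,11,12,15,16,22]

Per-enzyme occurrences:
  AzqX ACTTTC/1: at [4, 67, 74, 112, 131, 142, 148, 172] ⇒ [5, 68, 75, 113, 132, 143, 149, 173]
  OquIII GTATCG/2: at [14, 30, 38, 49, 57, 84, 106, 118, 162] ⇒ [16, 32, 40, 51, 59, 86, 108, 120, 164]

Pooled cuts: [5, 16, 32, 40, 51, 59, 68, 75, 86, 108, 113, 120, 132, 143, 149, 164, 173]

Fragment lengths:
  [0,5): 5 bp
  [5,16): 11 bp
  [16,32): 16 bp
  [32,40): 8 bp
  [40,51): 11 bp
  [51,59): 8 bp
  [59,68): 9 bp
  [68,75): 7 bp
  [75,86): 11 bp
  [86,108): 22 bp
  [108,113): 5 bp
  [113,120): 7 bp
  [120,132): 12 bp
  [132,143): 11 bp
  [143,149): 6 bp
  [149,164): 15 bp
  [164,173): 9 bp
  [173,180): 7 bp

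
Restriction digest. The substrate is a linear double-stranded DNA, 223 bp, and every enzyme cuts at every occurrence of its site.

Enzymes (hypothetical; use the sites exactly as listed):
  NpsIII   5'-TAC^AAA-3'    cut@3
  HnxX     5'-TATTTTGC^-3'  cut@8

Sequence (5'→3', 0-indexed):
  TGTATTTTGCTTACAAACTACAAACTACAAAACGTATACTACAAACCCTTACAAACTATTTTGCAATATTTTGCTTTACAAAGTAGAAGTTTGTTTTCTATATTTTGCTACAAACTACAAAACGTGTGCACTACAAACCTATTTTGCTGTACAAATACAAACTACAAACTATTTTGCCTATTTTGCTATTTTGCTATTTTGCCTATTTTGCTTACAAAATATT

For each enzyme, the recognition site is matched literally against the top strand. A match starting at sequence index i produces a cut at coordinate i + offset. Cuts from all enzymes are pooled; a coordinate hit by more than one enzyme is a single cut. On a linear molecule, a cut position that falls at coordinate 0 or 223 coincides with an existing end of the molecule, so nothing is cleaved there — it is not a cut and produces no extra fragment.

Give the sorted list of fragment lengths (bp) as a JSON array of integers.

Site scan:
  NpsIII (TACAAA, off=3): starts [11, 18, 25, 39, 49, 76, 108, 115, 131, 149, 155, 162, 212] → cuts [14, 21, 28, 42, 52, 79, 111, 118, 134, 152, 158, 165, 215]
  HnxX (TATTTTGC, off=8): starts [2, 56, 66, 100, 139, 169, 178, 186, 194, 203] → cuts [10, 64, 74, 108, 147, 177, 186, 194, 202, 211]

All cut coordinates (distinct, sorted): [10, 14, 21, 28, 42, 52, 64, 74, 79, 108, 111, 118, 134, 147, 152, 158, 165, 177, 186, 194, 202, 211, 215]

Fragments:
  [0,10): 10 bp
  [10,14): 4 bp
  [14,21): 7 bp
  [21,28): 7 bp
  [28,42): 14 bp
  [42,52): 10 bp
  [52,64): 12 bp
  [64,74): 10 bp
  [74,79): 5 bp
  [79,108): 29 bp
  [108,111): 3 bp
  [111,118): 7 bp
  [118,134): 16 bp
  [134,147): 13 bp
  [147,152): 5 bp
  [152,158): 6 bp
  [158,165): 7 bp
  [165,177): 12 bp
  [177,186): 9 bp
  [186,194): 8 bp
  [194,202): 8 bp
  [202,211): 9 bp
  [211,215): 4 bp
  [215,223): 8 bp

[3,4,4,5,5,6,7,7,7,7,8,8,8,9,9,10,10,10,12,12,13,14,16,29]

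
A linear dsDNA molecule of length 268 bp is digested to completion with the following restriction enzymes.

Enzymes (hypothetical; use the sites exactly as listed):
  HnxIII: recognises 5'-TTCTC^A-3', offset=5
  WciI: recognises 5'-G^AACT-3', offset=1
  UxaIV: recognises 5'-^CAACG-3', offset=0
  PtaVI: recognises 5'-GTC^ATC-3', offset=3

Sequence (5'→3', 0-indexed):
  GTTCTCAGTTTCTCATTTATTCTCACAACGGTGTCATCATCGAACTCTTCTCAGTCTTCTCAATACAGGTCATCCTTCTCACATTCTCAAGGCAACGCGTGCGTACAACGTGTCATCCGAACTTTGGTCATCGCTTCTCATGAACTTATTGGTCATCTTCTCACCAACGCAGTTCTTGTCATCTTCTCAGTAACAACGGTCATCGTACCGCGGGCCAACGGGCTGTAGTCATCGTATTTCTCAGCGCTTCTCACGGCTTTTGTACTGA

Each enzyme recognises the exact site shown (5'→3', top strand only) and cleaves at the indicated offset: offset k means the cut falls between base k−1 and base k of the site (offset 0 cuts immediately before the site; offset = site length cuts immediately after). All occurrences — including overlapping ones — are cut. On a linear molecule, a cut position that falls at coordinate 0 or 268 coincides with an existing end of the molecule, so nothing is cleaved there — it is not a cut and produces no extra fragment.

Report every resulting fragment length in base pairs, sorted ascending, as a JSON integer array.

Site scan:
  HnxIII TTCTCA/5: at [1, 9, 19, 47, 56, 75, 83, 134, 157, 183, 237, 247] ⇒ [6, 14, 24, 52, 61, 80, 88, 139, 162, 188, 242, 252]
  WciI GAACT/1: at [41, 118, 141] ⇒ [42, 119, 142]
  UxaIV CAACG/0: at [25, 92, 105, 164, 193, 215] ⇒ [25, 92, 105, 164, 193, 215]
  PtaVI GTCATC/3: at [32, 68, 111, 126, 151, 177, 198, 227] ⇒ [35, 71, 114, 129, 154, 180, 201, 230]

Pooled cuts: [6, 14, 24, 25, 35, 42, 52, 61, 71, 80, 88, 92, 105, 114, 119, 129, 139, 142, 154, 162, 164, 180, 188, 193, 201, 215, 230, 242, 252]

Fragment lengths:
  [0,6): 6 bp
  [6,14): 8 bp
  [14,24): 10 bp
  [24,25): 1 bp
  [25,35): 10 bp
  [35,42): 7 bp
  [42,52): 10 bp
  [52,61): 9 bp
  [61,71): 10 bp
  [71,80): 9 bp
  [80,88): 8 bp
  [88,92): 4 bp
  [92,105): 13 bp
  [105,114): 9 bp
  [114,119): 5 bp
  [119,129): 10 bp
  [129,139): 10 bp
  [139,142): 3 bp
  [142,154): 12 bp
  [154,162): 8 bp
  [162,164): 2 bp
  [164,180): 16 bp
  [180,188): 8 bp
  [188,193): 5 bp
  [193,201): 8 bp
  [201,215): 14 bp
  [215,230): 15 bp
  [230,242): 12 bp
  [242,252): 10 bp
  [252,268): 16 bp

[1,2,3,4,5,5,6,7,8,8,8,8,8,9,9,9,10,10,10,10,10,10,10,12,12,13,14,15,16,16]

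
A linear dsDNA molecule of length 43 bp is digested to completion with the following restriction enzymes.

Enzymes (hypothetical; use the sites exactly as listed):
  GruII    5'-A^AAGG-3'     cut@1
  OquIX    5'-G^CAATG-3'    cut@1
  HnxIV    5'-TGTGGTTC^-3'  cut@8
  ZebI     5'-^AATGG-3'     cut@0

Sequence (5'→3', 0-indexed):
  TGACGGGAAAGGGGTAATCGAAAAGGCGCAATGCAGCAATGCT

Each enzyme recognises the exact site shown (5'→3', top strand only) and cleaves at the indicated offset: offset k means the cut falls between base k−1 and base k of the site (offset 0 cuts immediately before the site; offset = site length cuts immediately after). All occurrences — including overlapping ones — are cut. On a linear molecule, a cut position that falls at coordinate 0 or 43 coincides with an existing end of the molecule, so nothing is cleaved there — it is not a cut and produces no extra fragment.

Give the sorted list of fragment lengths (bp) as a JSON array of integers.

[6,7,8,8,14]

Site scan:
  GruII AAAGG/1: at [7, 21] ⇒ [8, 22]
  OquIX GCAATG/1: at [27, 35] ⇒ [28, 36]
  HnxIV (TGTGGTTC, off=8): no sites
  ZebI (AATGG, off=0): no sites

Pooled cuts: [8, 22, 28, 36]

Fragments:
  [0,8): 8 bp
  [8,22): 14 bp
  [22,28): 6 bp
  [28,36): 8 bp
  [36,43): 7 bp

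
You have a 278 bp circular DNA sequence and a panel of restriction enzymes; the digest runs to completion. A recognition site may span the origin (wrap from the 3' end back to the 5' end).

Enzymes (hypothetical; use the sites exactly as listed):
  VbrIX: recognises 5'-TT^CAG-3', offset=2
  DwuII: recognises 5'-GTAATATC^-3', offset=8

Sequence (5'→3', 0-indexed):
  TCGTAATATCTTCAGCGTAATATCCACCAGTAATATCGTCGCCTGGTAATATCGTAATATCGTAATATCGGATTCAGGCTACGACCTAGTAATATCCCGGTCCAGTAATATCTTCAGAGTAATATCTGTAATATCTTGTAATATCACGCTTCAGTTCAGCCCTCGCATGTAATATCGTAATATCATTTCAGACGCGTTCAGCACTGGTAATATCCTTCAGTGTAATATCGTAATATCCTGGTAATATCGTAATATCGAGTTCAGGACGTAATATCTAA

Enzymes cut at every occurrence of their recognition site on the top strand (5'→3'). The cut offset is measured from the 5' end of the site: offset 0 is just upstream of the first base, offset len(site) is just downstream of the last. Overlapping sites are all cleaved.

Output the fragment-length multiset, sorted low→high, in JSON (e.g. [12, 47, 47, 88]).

Site scan:
  VbrIX (TTCAG, off=2): starts [10, 72, 112, 149, 154, 186, 196, 215, 259] → cuts [12, 74, 114, 151, 156, 188, 198, 217, 261]
  DwuII (GTAATATC, off=8): starts [2, 16, 29, 45, 53, 61, 88, 104, 118, 127, 137, 168, 176, 206, 221, 229, 240, 248, 267] → cuts [10, 24, 37, 53, 61, 69, 96, 112, 126, 135, 145, 176, 184, 214, 229, 237, 248, 256, 275]

Pooled cuts: [10, 12, 24, 37, 53, 61, 69, 74, 96, 112, 114, 126, 135, 145, 151, 156, 176, 184, 188, 198, 214, 217, 229, 237, 248, 256, 261, 275]

Fragment lengths:
  10→12: 2 bp
  12→24: 12 bp
  24→37: 13 bp
  37→53: 16 bp
  53→61: 8 bp
  61→69: 8 bp
  69→74: 5 bp
  74→96: 22 bp
  96→112: 16 bp
  112→114: 2 bp
  114→126: 12 bp
  126→135: 9 bp
  135→145: 10 bp
  145→151: 6 bp
  151→156: 5 bp
  156→176: 20 bp
  176→184: 8 bp
  184→188: 4 bp
  188→198: 10 bp
  198→214: 16 bp
  214→217: 3 bp
  217→229: 12 bp
  229→237: 8 bp
  237→248: 11 bp
  248→256: 8 bp
  256→261: 5 bp
  261→275: 14 bp
  275→10 (wrap): 278-275+10 = 13 bp

[2,2,3,4,5,5,5,6,8,8,8,8,8,9,10,10,11,12,12,12,13,13,14,16,16,16,20,22]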